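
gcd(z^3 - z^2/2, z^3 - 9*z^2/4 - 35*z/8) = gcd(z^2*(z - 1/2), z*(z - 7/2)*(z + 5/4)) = z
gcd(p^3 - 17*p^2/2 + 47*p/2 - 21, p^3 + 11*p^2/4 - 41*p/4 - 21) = p - 3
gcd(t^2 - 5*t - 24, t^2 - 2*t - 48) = t - 8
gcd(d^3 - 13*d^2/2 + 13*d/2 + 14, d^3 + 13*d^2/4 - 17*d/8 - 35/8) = d + 1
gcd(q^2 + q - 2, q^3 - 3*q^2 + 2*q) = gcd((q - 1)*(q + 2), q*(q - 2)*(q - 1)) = q - 1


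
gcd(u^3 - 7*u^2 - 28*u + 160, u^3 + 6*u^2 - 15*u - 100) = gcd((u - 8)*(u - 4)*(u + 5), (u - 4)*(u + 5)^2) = u^2 + u - 20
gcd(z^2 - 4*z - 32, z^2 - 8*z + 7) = 1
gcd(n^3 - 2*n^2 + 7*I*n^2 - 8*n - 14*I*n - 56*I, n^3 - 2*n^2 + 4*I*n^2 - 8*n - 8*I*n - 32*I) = n^2 - 2*n - 8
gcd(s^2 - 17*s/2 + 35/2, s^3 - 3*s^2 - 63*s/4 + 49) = s - 7/2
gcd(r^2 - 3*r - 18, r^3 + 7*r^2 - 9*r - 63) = r + 3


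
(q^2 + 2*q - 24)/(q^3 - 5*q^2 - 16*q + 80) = (q + 6)/(q^2 - q - 20)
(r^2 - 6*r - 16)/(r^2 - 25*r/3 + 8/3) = 3*(r + 2)/(3*r - 1)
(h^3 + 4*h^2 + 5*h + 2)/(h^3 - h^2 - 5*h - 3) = (h + 2)/(h - 3)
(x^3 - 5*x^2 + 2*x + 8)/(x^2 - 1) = (x^2 - 6*x + 8)/(x - 1)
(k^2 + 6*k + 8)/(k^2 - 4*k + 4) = (k^2 + 6*k + 8)/(k^2 - 4*k + 4)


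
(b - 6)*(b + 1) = b^2 - 5*b - 6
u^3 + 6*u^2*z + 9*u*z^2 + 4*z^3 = (u + z)^2*(u + 4*z)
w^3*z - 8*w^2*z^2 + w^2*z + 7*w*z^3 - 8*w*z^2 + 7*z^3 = (w - 7*z)*(w - z)*(w*z + z)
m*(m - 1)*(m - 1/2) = m^3 - 3*m^2/2 + m/2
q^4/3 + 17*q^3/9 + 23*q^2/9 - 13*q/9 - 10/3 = (q/3 + 1)*(q - 1)*(q + 5/3)*(q + 2)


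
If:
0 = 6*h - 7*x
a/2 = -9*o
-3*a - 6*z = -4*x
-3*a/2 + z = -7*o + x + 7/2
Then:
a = -18*z/95 - 126/95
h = 301*z/190 - 441/380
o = z/95 + 7/95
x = 129*z/95 - 189/190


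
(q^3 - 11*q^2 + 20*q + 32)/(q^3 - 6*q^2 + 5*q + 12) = (q - 8)/(q - 3)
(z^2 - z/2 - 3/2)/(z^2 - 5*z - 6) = (z - 3/2)/(z - 6)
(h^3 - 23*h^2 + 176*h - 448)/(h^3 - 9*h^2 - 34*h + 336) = (h - 8)/(h + 6)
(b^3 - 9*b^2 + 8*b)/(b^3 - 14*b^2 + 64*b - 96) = b*(b^2 - 9*b + 8)/(b^3 - 14*b^2 + 64*b - 96)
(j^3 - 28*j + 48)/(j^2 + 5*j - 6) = (j^2 - 6*j + 8)/(j - 1)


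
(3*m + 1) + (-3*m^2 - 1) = -3*m^2 + 3*m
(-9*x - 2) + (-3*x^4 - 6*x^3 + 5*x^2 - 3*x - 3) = -3*x^4 - 6*x^3 + 5*x^2 - 12*x - 5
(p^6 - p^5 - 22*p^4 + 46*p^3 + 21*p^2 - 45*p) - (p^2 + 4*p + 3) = p^6 - p^5 - 22*p^4 + 46*p^3 + 20*p^2 - 49*p - 3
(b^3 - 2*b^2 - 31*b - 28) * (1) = b^3 - 2*b^2 - 31*b - 28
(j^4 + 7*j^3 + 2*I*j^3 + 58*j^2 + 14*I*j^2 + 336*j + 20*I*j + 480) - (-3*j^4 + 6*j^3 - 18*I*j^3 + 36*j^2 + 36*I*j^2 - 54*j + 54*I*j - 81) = 4*j^4 + j^3 + 20*I*j^3 + 22*j^2 - 22*I*j^2 + 390*j - 34*I*j + 561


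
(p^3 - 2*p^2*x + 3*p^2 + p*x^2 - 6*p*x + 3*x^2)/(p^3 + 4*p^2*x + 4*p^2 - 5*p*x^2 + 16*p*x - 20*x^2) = (p^2 - p*x + 3*p - 3*x)/(p^2 + 5*p*x + 4*p + 20*x)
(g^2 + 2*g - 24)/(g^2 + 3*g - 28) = (g + 6)/(g + 7)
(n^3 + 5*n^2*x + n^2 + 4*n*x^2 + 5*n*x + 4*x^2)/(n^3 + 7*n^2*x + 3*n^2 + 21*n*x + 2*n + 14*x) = (n^2 + 5*n*x + 4*x^2)/(n^2 + 7*n*x + 2*n + 14*x)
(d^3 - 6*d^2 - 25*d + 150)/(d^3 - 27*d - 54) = (d^2 - 25)/(d^2 + 6*d + 9)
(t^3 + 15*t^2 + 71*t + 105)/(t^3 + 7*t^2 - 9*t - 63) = (t + 5)/(t - 3)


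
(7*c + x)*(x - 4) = 7*c*x - 28*c + x^2 - 4*x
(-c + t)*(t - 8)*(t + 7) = -c*t^2 + c*t + 56*c + t^3 - t^2 - 56*t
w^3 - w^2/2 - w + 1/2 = (w - 1)*(w - 1/2)*(w + 1)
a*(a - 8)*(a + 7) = a^3 - a^2 - 56*a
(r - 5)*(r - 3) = r^2 - 8*r + 15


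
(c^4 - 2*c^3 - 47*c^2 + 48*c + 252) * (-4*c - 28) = -4*c^5 - 20*c^4 + 244*c^3 + 1124*c^2 - 2352*c - 7056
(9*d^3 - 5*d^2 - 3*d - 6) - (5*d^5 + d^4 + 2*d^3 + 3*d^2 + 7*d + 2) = -5*d^5 - d^4 + 7*d^3 - 8*d^2 - 10*d - 8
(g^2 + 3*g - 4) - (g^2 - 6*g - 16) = 9*g + 12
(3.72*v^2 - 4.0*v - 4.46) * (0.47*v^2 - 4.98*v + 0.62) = 1.7484*v^4 - 20.4056*v^3 + 20.1302*v^2 + 19.7308*v - 2.7652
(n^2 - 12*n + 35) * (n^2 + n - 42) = n^4 - 11*n^3 - 19*n^2 + 539*n - 1470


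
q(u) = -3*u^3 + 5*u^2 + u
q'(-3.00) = -110.00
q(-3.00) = 123.00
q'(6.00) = -263.00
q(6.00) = -462.00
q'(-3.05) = -113.22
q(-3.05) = 128.58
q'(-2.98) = -108.72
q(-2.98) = 120.81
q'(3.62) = -80.74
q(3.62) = -73.17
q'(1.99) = -14.74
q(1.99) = -1.85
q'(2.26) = -22.37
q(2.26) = -6.83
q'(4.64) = -146.37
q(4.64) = -187.40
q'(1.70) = -8.01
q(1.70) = 1.41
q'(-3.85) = -170.90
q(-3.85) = 241.46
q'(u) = -9*u^2 + 10*u + 1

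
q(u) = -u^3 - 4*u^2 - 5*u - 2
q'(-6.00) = -65.00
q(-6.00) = 100.00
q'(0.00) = -5.00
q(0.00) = -2.00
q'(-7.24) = -104.33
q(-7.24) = 204.03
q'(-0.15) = -3.87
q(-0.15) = -1.34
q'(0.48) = -9.53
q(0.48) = -5.43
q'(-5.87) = -61.41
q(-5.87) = 91.78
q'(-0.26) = -3.12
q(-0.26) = -0.95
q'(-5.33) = -47.59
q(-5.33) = 62.43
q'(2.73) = -49.20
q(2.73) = -65.81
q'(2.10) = -35.03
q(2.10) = -39.40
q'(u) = -3*u^2 - 8*u - 5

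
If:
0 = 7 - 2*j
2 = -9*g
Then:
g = -2/9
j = 7/2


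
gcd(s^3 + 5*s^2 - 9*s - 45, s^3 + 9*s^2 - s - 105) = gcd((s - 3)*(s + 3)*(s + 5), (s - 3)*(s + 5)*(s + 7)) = s^2 + 2*s - 15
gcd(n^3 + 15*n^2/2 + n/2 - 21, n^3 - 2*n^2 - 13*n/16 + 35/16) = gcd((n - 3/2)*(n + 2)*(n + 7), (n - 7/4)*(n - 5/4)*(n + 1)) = 1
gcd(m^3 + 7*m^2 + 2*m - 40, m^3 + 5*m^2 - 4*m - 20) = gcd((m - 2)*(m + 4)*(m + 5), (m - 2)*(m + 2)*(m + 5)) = m^2 + 3*m - 10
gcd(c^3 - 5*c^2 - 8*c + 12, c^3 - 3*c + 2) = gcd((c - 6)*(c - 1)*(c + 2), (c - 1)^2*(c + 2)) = c^2 + c - 2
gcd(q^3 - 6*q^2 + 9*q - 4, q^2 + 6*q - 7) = q - 1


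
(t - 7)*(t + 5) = t^2 - 2*t - 35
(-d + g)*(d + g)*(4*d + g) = -4*d^3 - d^2*g + 4*d*g^2 + g^3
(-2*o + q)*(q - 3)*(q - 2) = -2*o*q^2 + 10*o*q - 12*o + q^3 - 5*q^2 + 6*q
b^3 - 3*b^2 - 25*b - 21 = (b - 7)*(b + 1)*(b + 3)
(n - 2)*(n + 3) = n^2 + n - 6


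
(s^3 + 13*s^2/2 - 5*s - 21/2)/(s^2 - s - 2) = (2*s^2 + 11*s - 21)/(2*(s - 2))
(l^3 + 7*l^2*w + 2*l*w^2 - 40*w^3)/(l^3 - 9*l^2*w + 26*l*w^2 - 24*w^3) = (l^2 + 9*l*w + 20*w^2)/(l^2 - 7*l*w + 12*w^2)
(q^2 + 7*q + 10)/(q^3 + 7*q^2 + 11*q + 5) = (q + 2)/(q^2 + 2*q + 1)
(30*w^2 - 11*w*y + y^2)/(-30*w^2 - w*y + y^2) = (-5*w + y)/(5*w + y)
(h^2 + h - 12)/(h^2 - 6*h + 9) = (h + 4)/(h - 3)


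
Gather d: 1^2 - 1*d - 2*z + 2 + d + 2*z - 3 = 0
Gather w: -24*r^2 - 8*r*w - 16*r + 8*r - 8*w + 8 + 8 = -24*r^2 - 8*r + w*(-8*r - 8) + 16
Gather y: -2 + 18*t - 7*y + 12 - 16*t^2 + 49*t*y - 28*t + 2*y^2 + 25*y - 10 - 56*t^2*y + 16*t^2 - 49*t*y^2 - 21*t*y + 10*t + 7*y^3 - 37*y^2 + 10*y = 7*y^3 + y^2*(-49*t - 35) + y*(-56*t^2 + 28*t + 28)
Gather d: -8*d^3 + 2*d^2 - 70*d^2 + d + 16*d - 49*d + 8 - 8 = -8*d^3 - 68*d^2 - 32*d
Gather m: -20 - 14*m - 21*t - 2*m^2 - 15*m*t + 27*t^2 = -2*m^2 + m*(-15*t - 14) + 27*t^2 - 21*t - 20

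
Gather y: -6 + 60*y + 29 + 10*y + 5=70*y + 28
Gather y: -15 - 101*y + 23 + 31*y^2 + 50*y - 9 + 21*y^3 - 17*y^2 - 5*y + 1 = 21*y^3 + 14*y^2 - 56*y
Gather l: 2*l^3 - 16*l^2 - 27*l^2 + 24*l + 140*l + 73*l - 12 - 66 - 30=2*l^3 - 43*l^2 + 237*l - 108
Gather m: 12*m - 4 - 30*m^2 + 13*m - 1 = -30*m^2 + 25*m - 5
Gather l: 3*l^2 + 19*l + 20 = 3*l^2 + 19*l + 20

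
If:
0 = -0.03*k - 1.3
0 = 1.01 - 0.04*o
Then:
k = -43.33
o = 25.25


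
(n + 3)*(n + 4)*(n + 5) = n^3 + 12*n^2 + 47*n + 60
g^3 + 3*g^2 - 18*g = g*(g - 3)*(g + 6)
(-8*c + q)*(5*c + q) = -40*c^2 - 3*c*q + q^2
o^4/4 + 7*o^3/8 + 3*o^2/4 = o^2*(o/4 + 1/2)*(o + 3/2)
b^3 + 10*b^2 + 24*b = b*(b + 4)*(b + 6)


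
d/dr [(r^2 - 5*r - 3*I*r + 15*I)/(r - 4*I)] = (r^2 - 8*I*r - 12 + 5*I)/(r^2 - 8*I*r - 16)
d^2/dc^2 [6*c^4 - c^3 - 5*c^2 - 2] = 72*c^2 - 6*c - 10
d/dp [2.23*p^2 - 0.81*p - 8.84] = 4.46*p - 0.81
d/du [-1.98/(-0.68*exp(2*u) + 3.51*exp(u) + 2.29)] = (6.9498 - 2.6928*exp(u))*exp(u)/(-0.68*exp(2*u) + 3.51*exp(u) + 2.29)^2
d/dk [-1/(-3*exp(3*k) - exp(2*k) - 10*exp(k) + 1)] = (-9*exp(2*k) - 2*exp(k) - 10)*exp(k)/(3*exp(3*k) + exp(2*k) + 10*exp(k) - 1)^2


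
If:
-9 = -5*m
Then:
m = 9/5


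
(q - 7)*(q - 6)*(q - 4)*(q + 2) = q^4 - 15*q^3 + 60*q^2 + 20*q - 336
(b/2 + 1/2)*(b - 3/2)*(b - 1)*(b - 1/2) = b^4/2 - b^3 - b^2/8 + b - 3/8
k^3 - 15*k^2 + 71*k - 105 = (k - 7)*(k - 5)*(k - 3)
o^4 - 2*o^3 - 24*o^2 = o^2*(o - 6)*(o + 4)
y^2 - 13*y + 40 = (y - 8)*(y - 5)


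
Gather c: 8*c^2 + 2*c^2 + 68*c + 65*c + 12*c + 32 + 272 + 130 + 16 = 10*c^2 + 145*c + 450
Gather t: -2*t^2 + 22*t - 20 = -2*t^2 + 22*t - 20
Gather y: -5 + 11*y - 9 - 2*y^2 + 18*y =-2*y^2 + 29*y - 14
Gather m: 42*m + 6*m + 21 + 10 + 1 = 48*m + 32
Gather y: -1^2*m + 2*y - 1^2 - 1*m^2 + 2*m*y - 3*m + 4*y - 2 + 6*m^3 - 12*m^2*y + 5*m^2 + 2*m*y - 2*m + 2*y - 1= 6*m^3 + 4*m^2 - 6*m + y*(-12*m^2 + 4*m + 8) - 4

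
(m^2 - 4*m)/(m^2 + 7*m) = (m - 4)/(m + 7)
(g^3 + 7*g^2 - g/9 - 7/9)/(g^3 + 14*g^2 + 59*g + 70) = (g^2 - 1/9)/(g^2 + 7*g + 10)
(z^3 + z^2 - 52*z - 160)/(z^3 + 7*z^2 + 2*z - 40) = (z - 8)/(z - 2)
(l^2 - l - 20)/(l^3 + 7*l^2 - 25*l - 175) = (l + 4)/(l^2 + 12*l + 35)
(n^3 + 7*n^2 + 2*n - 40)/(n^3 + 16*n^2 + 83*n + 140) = (n - 2)/(n + 7)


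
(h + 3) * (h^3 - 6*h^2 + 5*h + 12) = h^4 - 3*h^3 - 13*h^2 + 27*h + 36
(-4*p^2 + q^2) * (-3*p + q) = 12*p^3 - 4*p^2*q - 3*p*q^2 + q^3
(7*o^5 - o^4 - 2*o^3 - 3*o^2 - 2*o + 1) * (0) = 0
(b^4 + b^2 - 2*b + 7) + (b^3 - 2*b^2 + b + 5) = b^4 + b^3 - b^2 - b + 12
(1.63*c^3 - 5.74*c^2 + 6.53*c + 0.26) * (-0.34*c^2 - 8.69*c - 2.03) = -0.5542*c^5 - 12.2131*c^4 + 44.3515*c^3 - 45.1819*c^2 - 15.5153*c - 0.5278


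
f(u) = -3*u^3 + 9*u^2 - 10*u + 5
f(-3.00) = 197.00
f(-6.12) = 1090.95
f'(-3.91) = -217.97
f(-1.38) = 43.82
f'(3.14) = -42.22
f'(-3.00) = -145.00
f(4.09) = -90.60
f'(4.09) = -86.93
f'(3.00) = -37.00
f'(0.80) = -1.36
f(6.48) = -498.18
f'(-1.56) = -59.98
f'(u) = -9*u^2 + 18*u - 10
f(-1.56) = 53.89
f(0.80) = 1.22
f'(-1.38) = -51.98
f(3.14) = -30.54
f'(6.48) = -271.27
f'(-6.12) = -457.25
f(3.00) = -25.00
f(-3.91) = 361.02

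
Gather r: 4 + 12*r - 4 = 12*r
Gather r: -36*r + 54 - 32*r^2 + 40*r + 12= -32*r^2 + 4*r + 66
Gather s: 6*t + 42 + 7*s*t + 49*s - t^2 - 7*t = s*(7*t + 49) - t^2 - t + 42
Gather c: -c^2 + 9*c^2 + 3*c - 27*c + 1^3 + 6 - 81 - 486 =8*c^2 - 24*c - 560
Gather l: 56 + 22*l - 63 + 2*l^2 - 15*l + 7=2*l^2 + 7*l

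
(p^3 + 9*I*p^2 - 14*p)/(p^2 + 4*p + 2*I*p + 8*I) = p*(p + 7*I)/(p + 4)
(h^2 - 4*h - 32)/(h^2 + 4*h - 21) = (h^2 - 4*h - 32)/(h^2 + 4*h - 21)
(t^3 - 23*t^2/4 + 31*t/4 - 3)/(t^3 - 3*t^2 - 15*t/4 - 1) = (4*t^2 - 7*t + 3)/(4*t^2 + 4*t + 1)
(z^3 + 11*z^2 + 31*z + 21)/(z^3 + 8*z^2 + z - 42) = (z + 1)/(z - 2)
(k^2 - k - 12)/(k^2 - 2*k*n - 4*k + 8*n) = (k + 3)/(k - 2*n)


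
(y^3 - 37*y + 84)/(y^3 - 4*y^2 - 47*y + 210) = (y^2 - 7*y + 12)/(y^2 - 11*y + 30)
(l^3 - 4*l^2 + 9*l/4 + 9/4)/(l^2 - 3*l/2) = l - 5/2 - 3/(2*l)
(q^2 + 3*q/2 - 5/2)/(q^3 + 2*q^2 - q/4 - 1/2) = 2*(2*q^2 + 3*q - 5)/(4*q^3 + 8*q^2 - q - 2)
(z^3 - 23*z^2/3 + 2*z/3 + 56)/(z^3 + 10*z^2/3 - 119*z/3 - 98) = (z - 4)/(z + 7)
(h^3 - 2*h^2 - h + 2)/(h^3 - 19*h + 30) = (h^2 - 1)/(h^2 + 2*h - 15)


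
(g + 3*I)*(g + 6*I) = g^2 + 9*I*g - 18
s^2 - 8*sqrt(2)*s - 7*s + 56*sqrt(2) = (s - 7)*(s - 8*sqrt(2))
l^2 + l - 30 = (l - 5)*(l + 6)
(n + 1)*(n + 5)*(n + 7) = n^3 + 13*n^2 + 47*n + 35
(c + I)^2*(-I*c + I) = -I*c^3 + 2*c^2 + I*c^2 - 2*c + I*c - I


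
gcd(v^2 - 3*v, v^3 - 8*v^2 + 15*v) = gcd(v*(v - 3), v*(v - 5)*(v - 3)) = v^2 - 3*v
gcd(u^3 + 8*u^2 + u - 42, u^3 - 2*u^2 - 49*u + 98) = u^2 + 5*u - 14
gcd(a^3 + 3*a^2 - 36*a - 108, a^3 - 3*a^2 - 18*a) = a^2 - 3*a - 18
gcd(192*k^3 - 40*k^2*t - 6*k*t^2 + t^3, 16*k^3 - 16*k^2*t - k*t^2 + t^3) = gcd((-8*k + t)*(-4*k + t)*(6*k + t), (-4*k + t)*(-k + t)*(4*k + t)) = -4*k + t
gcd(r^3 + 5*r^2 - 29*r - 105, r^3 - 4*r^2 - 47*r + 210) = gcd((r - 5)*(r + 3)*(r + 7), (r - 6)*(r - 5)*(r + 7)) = r^2 + 2*r - 35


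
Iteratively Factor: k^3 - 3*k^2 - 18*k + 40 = (k - 5)*(k^2 + 2*k - 8) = (k - 5)*(k - 2)*(k + 4)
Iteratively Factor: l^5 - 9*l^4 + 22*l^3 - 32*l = (l - 4)*(l^4 - 5*l^3 + 2*l^2 + 8*l) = (l - 4)^2*(l^3 - l^2 - 2*l) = (l - 4)^2*(l + 1)*(l^2 - 2*l) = l*(l - 4)^2*(l + 1)*(l - 2)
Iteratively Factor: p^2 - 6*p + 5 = (p - 5)*(p - 1)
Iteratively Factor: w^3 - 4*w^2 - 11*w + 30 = (w - 5)*(w^2 + w - 6) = (w - 5)*(w + 3)*(w - 2)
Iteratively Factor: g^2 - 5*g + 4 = (g - 1)*(g - 4)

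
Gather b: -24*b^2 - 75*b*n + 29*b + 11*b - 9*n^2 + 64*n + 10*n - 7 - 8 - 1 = -24*b^2 + b*(40 - 75*n) - 9*n^2 + 74*n - 16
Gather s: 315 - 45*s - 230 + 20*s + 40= 125 - 25*s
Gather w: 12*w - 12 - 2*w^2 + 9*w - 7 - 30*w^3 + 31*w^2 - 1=-30*w^3 + 29*w^2 + 21*w - 20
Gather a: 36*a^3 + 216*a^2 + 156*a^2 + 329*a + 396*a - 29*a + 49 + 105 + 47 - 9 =36*a^3 + 372*a^2 + 696*a + 192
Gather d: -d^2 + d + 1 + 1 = -d^2 + d + 2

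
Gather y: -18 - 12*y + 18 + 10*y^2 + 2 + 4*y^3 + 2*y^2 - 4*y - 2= 4*y^3 + 12*y^2 - 16*y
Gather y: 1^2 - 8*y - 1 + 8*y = 0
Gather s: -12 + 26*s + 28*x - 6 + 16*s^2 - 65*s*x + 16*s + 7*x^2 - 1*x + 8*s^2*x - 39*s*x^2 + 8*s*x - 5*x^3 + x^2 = s^2*(8*x + 16) + s*(-39*x^2 - 57*x + 42) - 5*x^3 + 8*x^2 + 27*x - 18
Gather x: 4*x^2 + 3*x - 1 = 4*x^2 + 3*x - 1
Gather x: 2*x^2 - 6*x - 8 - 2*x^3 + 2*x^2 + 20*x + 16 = -2*x^3 + 4*x^2 + 14*x + 8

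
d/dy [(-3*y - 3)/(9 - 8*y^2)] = 3*(8*y^2 - 16*y*(y + 1) - 9)/(8*y^2 - 9)^2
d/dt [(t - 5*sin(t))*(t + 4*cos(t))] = -(t - 5*sin(t))*(4*sin(t) - 1) - (t + 4*cos(t))*(5*cos(t) - 1)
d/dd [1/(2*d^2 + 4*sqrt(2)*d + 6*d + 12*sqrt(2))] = (-d - 3/2 - sqrt(2))/(d^2 + 2*sqrt(2)*d + 3*d + 6*sqrt(2))^2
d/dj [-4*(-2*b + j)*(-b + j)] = 12*b - 8*j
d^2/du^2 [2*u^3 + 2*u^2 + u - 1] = 12*u + 4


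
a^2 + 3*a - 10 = (a - 2)*(a + 5)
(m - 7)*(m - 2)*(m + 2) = m^3 - 7*m^2 - 4*m + 28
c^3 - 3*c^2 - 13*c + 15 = (c - 5)*(c - 1)*(c + 3)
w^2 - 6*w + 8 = (w - 4)*(w - 2)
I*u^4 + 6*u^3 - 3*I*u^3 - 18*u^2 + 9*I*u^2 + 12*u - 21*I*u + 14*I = (u - 2)*(u - 7*I)*(u + I)*(I*u - I)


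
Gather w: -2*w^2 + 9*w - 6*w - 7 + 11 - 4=-2*w^2 + 3*w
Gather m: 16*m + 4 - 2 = 16*m + 2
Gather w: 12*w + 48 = 12*w + 48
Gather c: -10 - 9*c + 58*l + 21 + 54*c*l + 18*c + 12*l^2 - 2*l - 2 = c*(54*l + 9) + 12*l^2 + 56*l + 9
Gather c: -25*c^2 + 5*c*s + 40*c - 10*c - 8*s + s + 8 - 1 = -25*c^2 + c*(5*s + 30) - 7*s + 7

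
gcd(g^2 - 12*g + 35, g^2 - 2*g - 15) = g - 5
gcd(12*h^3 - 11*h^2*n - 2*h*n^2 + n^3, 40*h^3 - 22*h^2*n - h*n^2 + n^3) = 4*h - n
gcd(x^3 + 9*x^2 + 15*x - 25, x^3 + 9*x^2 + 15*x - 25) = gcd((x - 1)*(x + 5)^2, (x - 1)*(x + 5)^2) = x^3 + 9*x^2 + 15*x - 25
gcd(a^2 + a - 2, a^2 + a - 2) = a^2 + a - 2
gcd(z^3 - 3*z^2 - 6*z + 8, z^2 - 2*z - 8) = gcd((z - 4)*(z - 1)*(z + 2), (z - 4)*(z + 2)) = z^2 - 2*z - 8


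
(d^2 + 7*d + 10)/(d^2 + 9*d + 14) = (d + 5)/(d + 7)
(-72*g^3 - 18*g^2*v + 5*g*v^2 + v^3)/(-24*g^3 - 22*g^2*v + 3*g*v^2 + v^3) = (3*g + v)/(g + v)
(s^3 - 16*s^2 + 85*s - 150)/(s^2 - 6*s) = s - 10 + 25/s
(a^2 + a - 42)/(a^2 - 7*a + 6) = (a + 7)/(a - 1)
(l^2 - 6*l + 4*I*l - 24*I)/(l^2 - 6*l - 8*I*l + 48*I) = (l + 4*I)/(l - 8*I)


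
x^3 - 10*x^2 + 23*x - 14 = (x - 7)*(x - 2)*(x - 1)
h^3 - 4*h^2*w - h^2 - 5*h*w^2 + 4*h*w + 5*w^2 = (h - 1)*(h - 5*w)*(h + w)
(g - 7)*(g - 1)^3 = g^4 - 10*g^3 + 24*g^2 - 22*g + 7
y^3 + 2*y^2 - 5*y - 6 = (y - 2)*(y + 1)*(y + 3)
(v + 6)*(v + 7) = v^2 + 13*v + 42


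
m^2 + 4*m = m*(m + 4)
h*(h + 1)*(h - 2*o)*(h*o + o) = h^4*o - 2*h^3*o^2 + 2*h^3*o - 4*h^2*o^2 + h^2*o - 2*h*o^2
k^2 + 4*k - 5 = (k - 1)*(k + 5)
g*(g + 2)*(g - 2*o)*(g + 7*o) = g^4 + 5*g^3*o + 2*g^3 - 14*g^2*o^2 + 10*g^2*o - 28*g*o^2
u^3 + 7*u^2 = u^2*(u + 7)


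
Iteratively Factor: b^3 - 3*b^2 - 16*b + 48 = (b - 4)*(b^2 + b - 12) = (b - 4)*(b + 4)*(b - 3)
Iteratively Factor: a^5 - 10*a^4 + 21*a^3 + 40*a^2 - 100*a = (a - 5)*(a^4 - 5*a^3 - 4*a^2 + 20*a) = a*(a - 5)*(a^3 - 5*a^2 - 4*a + 20) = a*(a - 5)*(a - 2)*(a^2 - 3*a - 10) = a*(a - 5)^2*(a - 2)*(a + 2)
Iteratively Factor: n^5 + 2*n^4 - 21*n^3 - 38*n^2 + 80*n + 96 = (n - 2)*(n^4 + 4*n^3 - 13*n^2 - 64*n - 48) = (n - 2)*(n + 1)*(n^3 + 3*n^2 - 16*n - 48) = (n - 2)*(n + 1)*(n + 4)*(n^2 - n - 12) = (n - 4)*(n - 2)*(n + 1)*(n + 4)*(n + 3)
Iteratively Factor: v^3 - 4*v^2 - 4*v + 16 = (v - 4)*(v^2 - 4) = (v - 4)*(v + 2)*(v - 2)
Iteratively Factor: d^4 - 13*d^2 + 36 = (d + 3)*(d^3 - 3*d^2 - 4*d + 12) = (d - 2)*(d + 3)*(d^2 - d - 6) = (d - 2)*(d + 2)*(d + 3)*(d - 3)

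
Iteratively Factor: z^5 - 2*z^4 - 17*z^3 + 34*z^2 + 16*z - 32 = (z + 4)*(z^4 - 6*z^3 + 7*z^2 + 6*z - 8) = (z - 1)*(z + 4)*(z^3 - 5*z^2 + 2*z + 8) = (z - 4)*(z - 1)*(z + 4)*(z^2 - z - 2) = (z - 4)*(z - 1)*(z + 1)*(z + 4)*(z - 2)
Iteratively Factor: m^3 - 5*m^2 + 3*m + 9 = (m - 3)*(m^2 - 2*m - 3) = (m - 3)*(m + 1)*(m - 3)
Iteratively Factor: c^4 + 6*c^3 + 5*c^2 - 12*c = (c)*(c^3 + 6*c^2 + 5*c - 12) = c*(c + 4)*(c^2 + 2*c - 3) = c*(c + 3)*(c + 4)*(c - 1)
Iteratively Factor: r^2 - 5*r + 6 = (r - 2)*(r - 3)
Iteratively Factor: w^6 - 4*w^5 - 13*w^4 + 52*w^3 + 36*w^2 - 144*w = (w - 3)*(w^5 - w^4 - 16*w^3 + 4*w^2 + 48*w) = w*(w - 3)*(w^4 - w^3 - 16*w^2 + 4*w + 48) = w*(w - 4)*(w - 3)*(w^3 + 3*w^2 - 4*w - 12) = w*(w - 4)*(w - 3)*(w + 3)*(w^2 - 4) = w*(w - 4)*(w - 3)*(w + 2)*(w + 3)*(w - 2)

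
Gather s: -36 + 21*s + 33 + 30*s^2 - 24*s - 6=30*s^2 - 3*s - 9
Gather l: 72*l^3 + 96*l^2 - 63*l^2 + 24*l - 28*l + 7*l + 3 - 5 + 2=72*l^3 + 33*l^2 + 3*l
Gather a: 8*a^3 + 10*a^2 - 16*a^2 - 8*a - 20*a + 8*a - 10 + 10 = 8*a^3 - 6*a^2 - 20*a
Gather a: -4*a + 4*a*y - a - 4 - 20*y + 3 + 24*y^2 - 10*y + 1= a*(4*y - 5) + 24*y^2 - 30*y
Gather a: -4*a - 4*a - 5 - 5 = -8*a - 10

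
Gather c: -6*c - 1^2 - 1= -6*c - 2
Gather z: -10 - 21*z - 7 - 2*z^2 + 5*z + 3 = -2*z^2 - 16*z - 14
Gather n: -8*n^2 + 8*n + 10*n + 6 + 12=-8*n^2 + 18*n + 18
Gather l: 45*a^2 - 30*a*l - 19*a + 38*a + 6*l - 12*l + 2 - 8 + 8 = 45*a^2 + 19*a + l*(-30*a - 6) + 2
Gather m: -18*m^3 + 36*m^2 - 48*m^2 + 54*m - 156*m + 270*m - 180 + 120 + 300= -18*m^3 - 12*m^2 + 168*m + 240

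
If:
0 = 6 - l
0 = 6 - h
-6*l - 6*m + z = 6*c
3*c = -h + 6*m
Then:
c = z/9 - 14/3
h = 6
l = 6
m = z/18 - 4/3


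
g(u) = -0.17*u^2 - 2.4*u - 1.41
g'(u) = -0.34*u - 2.4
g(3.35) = -11.36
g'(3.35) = -3.54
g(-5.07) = 6.39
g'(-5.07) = -0.68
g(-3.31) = 4.67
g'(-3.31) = -1.27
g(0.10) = -1.65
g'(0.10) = -2.43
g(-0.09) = -1.20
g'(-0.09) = -2.37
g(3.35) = -11.36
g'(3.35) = -3.54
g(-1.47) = 1.75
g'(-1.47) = -1.90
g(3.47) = -11.78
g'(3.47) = -3.58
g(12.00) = -54.69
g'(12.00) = -6.48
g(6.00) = -21.93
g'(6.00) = -4.44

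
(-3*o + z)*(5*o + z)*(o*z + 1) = -15*o^3*z + 2*o^2*z^2 - 15*o^2 + o*z^3 + 2*o*z + z^2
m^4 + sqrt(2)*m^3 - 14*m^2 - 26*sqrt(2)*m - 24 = (m - 3*sqrt(2))*(m + sqrt(2))^2*(m + 2*sqrt(2))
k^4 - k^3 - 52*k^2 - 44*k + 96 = (k - 8)*(k - 1)*(k + 2)*(k + 6)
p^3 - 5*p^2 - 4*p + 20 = (p - 5)*(p - 2)*(p + 2)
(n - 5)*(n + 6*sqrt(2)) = n^2 - 5*n + 6*sqrt(2)*n - 30*sqrt(2)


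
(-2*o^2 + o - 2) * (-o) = 2*o^3 - o^2 + 2*o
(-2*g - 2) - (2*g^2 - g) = -2*g^2 - g - 2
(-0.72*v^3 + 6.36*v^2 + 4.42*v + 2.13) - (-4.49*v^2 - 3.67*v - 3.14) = -0.72*v^3 + 10.85*v^2 + 8.09*v + 5.27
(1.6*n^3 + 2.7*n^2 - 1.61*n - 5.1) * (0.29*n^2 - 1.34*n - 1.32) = 0.464*n^5 - 1.361*n^4 - 6.1969*n^3 - 2.8856*n^2 + 8.9592*n + 6.732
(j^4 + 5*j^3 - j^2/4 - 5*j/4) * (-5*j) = -5*j^5 - 25*j^4 + 5*j^3/4 + 25*j^2/4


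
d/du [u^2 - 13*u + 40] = 2*u - 13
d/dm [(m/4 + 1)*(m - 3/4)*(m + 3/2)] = 3*m^2/4 + 19*m/8 + 15/32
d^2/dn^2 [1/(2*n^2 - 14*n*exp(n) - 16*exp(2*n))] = ((-n^2 + 7*n*exp(n) + 8*exp(2*n))*(7*n*exp(n) + 32*exp(2*n) + 14*exp(n) - 2)/2 - (7*n*exp(n) - 2*n + 16*exp(2*n) + 7*exp(n))^2)/(-n^2 + 7*n*exp(n) + 8*exp(2*n))^3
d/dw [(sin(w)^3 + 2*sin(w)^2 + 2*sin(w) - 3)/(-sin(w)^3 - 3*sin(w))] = (2*sin(w)^2 - 2*sin(w) - 15 - 9/sin(w)^2)*cos(w)/(sin(w)^2 + 3)^2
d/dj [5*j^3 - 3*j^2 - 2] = 3*j*(5*j - 2)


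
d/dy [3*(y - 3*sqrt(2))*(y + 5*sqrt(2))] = 6*y + 6*sqrt(2)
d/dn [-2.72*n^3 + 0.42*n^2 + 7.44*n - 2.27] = -8.16*n^2 + 0.84*n + 7.44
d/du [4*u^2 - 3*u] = 8*u - 3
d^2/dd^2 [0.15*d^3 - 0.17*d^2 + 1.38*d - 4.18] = 0.9*d - 0.34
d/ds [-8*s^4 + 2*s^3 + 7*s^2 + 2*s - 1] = -32*s^3 + 6*s^2 + 14*s + 2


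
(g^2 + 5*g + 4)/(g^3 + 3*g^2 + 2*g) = (g + 4)/(g*(g + 2))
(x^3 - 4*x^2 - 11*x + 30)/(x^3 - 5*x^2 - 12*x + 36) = (x - 5)/(x - 6)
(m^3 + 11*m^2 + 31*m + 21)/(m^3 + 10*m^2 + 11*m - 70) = (m^2 + 4*m + 3)/(m^2 + 3*m - 10)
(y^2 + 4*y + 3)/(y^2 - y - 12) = (y + 1)/(y - 4)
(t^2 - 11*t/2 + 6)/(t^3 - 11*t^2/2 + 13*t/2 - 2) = (2*t - 3)/(2*t^2 - 3*t + 1)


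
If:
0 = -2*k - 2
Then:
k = -1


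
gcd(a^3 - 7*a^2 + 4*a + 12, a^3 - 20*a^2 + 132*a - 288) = a - 6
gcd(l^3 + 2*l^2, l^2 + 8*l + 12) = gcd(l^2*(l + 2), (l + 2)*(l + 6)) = l + 2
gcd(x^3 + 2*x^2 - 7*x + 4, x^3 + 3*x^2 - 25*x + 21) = x - 1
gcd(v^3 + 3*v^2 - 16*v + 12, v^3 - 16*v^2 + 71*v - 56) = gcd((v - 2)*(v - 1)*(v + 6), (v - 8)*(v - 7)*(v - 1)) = v - 1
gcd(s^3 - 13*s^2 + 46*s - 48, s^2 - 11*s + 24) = s^2 - 11*s + 24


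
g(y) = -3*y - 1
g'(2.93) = -3.00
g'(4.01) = -3.00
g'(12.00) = -3.00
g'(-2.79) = -3.00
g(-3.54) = 9.62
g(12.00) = -37.00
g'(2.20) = -3.00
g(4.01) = -13.03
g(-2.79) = 7.37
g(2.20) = -7.60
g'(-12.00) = -3.00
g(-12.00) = 35.00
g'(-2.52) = -3.00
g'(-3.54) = -3.00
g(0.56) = -2.68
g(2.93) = -9.79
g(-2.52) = 6.56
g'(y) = -3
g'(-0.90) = -3.00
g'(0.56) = -3.00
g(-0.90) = 1.70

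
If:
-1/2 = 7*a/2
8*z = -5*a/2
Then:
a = -1/7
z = 5/112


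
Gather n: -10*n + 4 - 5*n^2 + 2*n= -5*n^2 - 8*n + 4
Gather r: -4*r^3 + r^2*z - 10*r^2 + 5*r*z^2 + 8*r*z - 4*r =-4*r^3 + r^2*(z - 10) + r*(5*z^2 + 8*z - 4)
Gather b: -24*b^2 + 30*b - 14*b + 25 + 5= -24*b^2 + 16*b + 30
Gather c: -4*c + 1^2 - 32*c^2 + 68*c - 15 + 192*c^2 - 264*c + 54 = 160*c^2 - 200*c + 40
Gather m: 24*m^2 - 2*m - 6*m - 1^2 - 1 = 24*m^2 - 8*m - 2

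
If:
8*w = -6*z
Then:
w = -3*z/4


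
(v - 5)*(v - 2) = v^2 - 7*v + 10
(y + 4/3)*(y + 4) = y^2 + 16*y/3 + 16/3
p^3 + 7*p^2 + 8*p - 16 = (p - 1)*(p + 4)^2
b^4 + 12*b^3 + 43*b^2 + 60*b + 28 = (b + 1)*(b + 2)^2*(b + 7)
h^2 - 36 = (h - 6)*(h + 6)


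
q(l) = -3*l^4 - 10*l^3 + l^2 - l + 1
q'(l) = -12*l^3 - 30*l^2 + 2*l - 1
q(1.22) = -23.54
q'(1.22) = -65.00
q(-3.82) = -61.97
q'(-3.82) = 222.50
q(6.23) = -6903.78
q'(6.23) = -4054.58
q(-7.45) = -5042.69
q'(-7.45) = 3280.95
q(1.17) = -20.44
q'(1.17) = -58.95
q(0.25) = 0.64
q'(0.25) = -2.56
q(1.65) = -65.08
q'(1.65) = -133.28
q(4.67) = -2427.22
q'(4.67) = -1868.10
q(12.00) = -79355.00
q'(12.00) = -25033.00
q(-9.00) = -12302.00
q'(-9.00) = 6299.00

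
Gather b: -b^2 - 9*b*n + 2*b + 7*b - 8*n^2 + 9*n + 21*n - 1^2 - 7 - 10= -b^2 + b*(9 - 9*n) - 8*n^2 + 30*n - 18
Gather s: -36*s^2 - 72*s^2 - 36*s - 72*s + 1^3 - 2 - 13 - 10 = -108*s^2 - 108*s - 24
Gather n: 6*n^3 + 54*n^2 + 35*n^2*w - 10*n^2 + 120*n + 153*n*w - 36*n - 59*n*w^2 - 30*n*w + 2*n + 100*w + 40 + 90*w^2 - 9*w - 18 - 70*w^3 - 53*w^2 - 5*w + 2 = 6*n^3 + n^2*(35*w + 44) + n*(-59*w^2 + 123*w + 86) - 70*w^3 + 37*w^2 + 86*w + 24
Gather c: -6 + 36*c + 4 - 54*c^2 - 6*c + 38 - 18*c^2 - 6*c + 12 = -72*c^2 + 24*c + 48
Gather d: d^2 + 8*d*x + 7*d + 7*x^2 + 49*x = d^2 + d*(8*x + 7) + 7*x^2 + 49*x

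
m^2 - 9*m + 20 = (m - 5)*(m - 4)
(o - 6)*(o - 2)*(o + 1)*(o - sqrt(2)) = o^4 - 7*o^3 - sqrt(2)*o^3 + 4*o^2 + 7*sqrt(2)*o^2 - 4*sqrt(2)*o + 12*o - 12*sqrt(2)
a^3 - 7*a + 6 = (a - 2)*(a - 1)*(a + 3)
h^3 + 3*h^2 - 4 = (h - 1)*(h + 2)^2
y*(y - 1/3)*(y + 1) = y^3 + 2*y^2/3 - y/3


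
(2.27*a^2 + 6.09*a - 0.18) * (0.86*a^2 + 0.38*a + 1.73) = 1.9522*a^4 + 6.1*a^3 + 6.0865*a^2 + 10.4673*a - 0.3114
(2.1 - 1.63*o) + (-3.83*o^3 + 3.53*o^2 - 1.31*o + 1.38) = -3.83*o^3 + 3.53*o^2 - 2.94*o + 3.48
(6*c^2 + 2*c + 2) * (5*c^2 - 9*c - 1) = 30*c^4 - 44*c^3 - 14*c^2 - 20*c - 2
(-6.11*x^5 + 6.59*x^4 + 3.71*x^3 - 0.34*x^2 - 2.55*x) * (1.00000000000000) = -6.11*x^5 + 6.59*x^4 + 3.71*x^3 - 0.34*x^2 - 2.55*x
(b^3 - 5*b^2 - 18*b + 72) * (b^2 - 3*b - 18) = b^5 - 8*b^4 - 21*b^3 + 216*b^2 + 108*b - 1296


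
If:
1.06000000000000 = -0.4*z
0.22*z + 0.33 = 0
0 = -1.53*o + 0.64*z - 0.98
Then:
No Solution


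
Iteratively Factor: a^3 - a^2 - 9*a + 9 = (a - 3)*(a^2 + 2*a - 3) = (a - 3)*(a - 1)*(a + 3)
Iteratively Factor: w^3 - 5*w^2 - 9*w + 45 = (w + 3)*(w^2 - 8*w + 15) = (w - 3)*(w + 3)*(w - 5)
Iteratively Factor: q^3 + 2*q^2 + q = (q)*(q^2 + 2*q + 1) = q*(q + 1)*(q + 1)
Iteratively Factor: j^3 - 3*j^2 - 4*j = (j - 4)*(j^2 + j) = j*(j - 4)*(j + 1)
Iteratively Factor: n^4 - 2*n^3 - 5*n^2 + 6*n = (n)*(n^3 - 2*n^2 - 5*n + 6) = n*(n + 2)*(n^2 - 4*n + 3) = n*(n - 1)*(n + 2)*(n - 3)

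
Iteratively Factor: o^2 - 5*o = (o)*(o - 5)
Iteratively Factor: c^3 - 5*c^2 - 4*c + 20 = (c - 2)*(c^2 - 3*c - 10) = (c - 5)*(c - 2)*(c + 2)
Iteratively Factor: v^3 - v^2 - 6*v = (v - 3)*(v^2 + 2*v) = v*(v - 3)*(v + 2)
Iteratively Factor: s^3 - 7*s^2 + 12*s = (s - 4)*(s^2 - 3*s) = s*(s - 4)*(s - 3)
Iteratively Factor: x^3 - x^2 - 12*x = (x - 4)*(x^2 + 3*x) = x*(x - 4)*(x + 3)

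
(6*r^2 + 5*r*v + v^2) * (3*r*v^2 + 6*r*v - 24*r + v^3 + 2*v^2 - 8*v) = 18*r^3*v^2 + 36*r^3*v - 144*r^3 + 21*r^2*v^3 + 42*r^2*v^2 - 168*r^2*v + 8*r*v^4 + 16*r*v^3 - 64*r*v^2 + v^5 + 2*v^4 - 8*v^3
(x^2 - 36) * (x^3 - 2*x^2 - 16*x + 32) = x^5 - 2*x^4 - 52*x^3 + 104*x^2 + 576*x - 1152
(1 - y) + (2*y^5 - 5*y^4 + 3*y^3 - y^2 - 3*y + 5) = 2*y^5 - 5*y^4 + 3*y^3 - y^2 - 4*y + 6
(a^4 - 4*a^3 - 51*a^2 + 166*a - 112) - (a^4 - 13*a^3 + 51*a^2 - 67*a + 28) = 9*a^3 - 102*a^2 + 233*a - 140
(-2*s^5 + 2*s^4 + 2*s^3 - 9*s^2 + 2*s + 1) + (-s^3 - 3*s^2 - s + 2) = -2*s^5 + 2*s^4 + s^3 - 12*s^2 + s + 3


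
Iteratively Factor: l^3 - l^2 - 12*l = (l)*(l^2 - l - 12) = l*(l + 3)*(l - 4)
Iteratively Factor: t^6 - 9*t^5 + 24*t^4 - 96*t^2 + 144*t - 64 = (t - 4)*(t^5 - 5*t^4 + 4*t^3 + 16*t^2 - 32*t + 16) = (t - 4)*(t - 2)*(t^4 - 3*t^3 - 2*t^2 + 12*t - 8) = (t - 4)*(t - 2)^2*(t^3 - t^2 - 4*t + 4) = (t - 4)*(t - 2)^3*(t^2 + t - 2) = (t - 4)*(t - 2)^3*(t + 2)*(t - 1)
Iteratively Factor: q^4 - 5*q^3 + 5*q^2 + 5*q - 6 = (q - 3)*(q^3 - 2*q^2 - q + 2) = (q - 3)*(q - 1)*(q^2 - q - 2) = (q - 3)*(q - 1)*(q + 1)*(q - 2)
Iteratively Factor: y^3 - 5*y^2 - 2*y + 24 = (y + 2)*(y^2 - 7*y + 12) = (y - 3)*(y + 2)*(y - 4)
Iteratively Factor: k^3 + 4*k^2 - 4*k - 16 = (k - 2)*(k^2 + 6*k + 8) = (k - 2)*(k + 2)*(k + 4)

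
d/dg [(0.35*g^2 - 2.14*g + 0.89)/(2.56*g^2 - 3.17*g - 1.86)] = (4.3689*g^2 - 5.8588*g + 6.8017)/(6.5536*g^4 - 16.2304*g^3 + 0.525699999999999*g^2 + 11.7924*g + 3.4596)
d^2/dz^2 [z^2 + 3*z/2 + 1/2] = 2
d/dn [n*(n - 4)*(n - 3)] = 3*n^2 - 14*n + 12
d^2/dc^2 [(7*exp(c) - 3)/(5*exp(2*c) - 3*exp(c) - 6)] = (175*exp(4*c) - 195*exp(3*c) + 1395*exp(2*c) - 513*exp(c) + 306)*exp(c)/(125*exp(6*c) - 225*exp(5*c) - 315*exp(4*c) + 513*exp(3*c) + 378*exp(2*c) - 324*exp(c) - 216)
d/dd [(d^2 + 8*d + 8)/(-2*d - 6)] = (-d^2 - 6*d - 16)/(2*(d^2 + 6*d + 9))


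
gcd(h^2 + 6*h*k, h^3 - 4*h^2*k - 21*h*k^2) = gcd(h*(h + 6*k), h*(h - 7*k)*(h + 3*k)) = h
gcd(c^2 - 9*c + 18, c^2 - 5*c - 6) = c - 6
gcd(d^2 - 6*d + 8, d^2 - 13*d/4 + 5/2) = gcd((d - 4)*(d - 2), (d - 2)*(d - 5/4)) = d - 2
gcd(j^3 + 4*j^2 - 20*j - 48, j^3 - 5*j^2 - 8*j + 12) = j + 2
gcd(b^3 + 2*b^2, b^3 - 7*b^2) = b^2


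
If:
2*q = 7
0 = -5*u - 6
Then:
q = 7/2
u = -6/5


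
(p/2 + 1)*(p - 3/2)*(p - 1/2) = p^3/2 - 13*p/8 + 3/4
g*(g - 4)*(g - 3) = g^3 - 7*g^2 + 12*g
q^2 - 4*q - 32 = (q - 8)*(q + 4)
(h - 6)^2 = h^2 - 12*h + 36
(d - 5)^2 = d^2 - 10*d + 25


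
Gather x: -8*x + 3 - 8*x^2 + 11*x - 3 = -8*x^2 + 3*x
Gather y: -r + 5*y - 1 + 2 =-r + 5*y + 1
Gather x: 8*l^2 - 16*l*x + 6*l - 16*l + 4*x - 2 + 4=8*l^2 - 10*l + x*(4 - 16*l) + 2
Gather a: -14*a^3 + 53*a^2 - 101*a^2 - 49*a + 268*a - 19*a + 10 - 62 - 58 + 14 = -14*a^3 - 48*a^2 + 200*a - 96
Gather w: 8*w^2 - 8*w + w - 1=8*w^2 - 7*w - 1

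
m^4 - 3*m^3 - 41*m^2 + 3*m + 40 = (m - 8)*(m - 1)*(m + 1)*(m + 5)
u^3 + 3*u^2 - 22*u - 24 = (u - 4)*(u + 1)*(u + 6)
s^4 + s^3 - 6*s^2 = s^2*(s - 2)*(s + 3)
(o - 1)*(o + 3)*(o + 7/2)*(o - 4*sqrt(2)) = o^4 - 4*sqrt(2)*o^3 + 11*o^3/2 - 22*sqrt(2)*o^2 + 4*o^2 - 16*sqrt(2)*o - 21*o/2 + 42*sqrt(2)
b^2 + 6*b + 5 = (b + 1)*(b + 5)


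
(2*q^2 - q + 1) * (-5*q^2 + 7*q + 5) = -10*q^4 + 19*q^3 - 2*q^2 + 2*q + 5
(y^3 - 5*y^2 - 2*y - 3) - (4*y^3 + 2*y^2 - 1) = -3*y^3 - 7*y^2 - 2*y - 2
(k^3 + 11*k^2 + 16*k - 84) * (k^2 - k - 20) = k^5 + 10*k^4 - 15*k^3 - 320*k^2 - 236*k + 1680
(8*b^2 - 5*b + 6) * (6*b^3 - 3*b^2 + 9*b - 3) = 48*b^5 - 54*b^4 + 123*b^3 - 87*b^2 + 69*b - 18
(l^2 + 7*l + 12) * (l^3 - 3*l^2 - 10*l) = l^5 + 4*l^4 - 19*l^3 - 106*l^2 - 120*l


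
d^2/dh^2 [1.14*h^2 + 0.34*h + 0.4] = 2.28000000000000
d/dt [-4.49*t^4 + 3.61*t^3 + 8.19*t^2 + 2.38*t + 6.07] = -17.96*t^3 + 10.83*t^2 + 16.38*t + 2.38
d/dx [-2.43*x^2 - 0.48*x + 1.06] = -4.86*x - 0.48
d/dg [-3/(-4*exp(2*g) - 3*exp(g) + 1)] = (-24*exp(g) - 9)*exp(g)/(4*exp(2*g) + 3*exp(g) - 1)^2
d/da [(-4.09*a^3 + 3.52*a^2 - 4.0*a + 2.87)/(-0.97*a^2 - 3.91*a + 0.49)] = (3.9673*a^4 + 31.9838*a^3 - 23.6555*a^2 + 9.0174*a + 9.2617)/(0.9409*a^4 + 7.5854*a^3 + 14.3375*a^2 - 3.8318*a + 0.2401)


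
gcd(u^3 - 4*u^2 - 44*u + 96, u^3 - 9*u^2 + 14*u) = u - 2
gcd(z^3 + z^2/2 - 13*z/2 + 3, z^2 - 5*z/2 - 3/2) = 1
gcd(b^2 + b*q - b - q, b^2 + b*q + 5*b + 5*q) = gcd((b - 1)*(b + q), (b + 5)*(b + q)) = b + q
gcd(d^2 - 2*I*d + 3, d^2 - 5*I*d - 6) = d - 3*I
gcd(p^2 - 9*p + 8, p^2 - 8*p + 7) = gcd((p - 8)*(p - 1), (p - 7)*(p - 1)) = p - 1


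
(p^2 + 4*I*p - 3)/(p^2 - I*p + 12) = (p + I)/(p - 4*I)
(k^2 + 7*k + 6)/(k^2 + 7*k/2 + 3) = 2*(k^2 + 7*k + 6)/(2*k^2 + 7*k + 6)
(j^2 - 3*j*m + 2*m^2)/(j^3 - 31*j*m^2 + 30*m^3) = (j - 2*m)/(j^2 + j*m - 30*m^2)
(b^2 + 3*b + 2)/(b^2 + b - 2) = (b + 1)/(b - 1)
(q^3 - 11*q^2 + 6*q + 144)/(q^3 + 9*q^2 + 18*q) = (q^2 - 14*q + 48)/(q*(q + 6))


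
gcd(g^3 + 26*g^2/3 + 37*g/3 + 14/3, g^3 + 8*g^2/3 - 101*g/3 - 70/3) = g^2 + 23*g/3 + 14/3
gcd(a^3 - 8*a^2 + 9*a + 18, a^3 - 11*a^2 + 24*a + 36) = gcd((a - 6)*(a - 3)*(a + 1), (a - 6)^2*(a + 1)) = a^2 - 5*a - 6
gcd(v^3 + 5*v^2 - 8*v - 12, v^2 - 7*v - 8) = v + 1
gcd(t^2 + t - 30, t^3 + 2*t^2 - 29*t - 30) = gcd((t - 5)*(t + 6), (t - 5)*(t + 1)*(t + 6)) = t^2 + t - 30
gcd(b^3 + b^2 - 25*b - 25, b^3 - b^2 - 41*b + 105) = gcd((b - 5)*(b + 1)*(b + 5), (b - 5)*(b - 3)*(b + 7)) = b - 5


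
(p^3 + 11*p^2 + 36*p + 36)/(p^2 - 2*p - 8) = (p^2 + 9*p + 18)/(p - 4)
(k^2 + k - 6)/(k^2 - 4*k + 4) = (k + 3)/(k - 2)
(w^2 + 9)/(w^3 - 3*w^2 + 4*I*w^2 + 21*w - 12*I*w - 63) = (w + 3*I)/(w^2 + w*(-3 + 7*I) - 21*I)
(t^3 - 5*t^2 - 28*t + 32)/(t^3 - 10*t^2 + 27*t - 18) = (t^2 - 4*t - 32)/(t^2 - 9*t + 18)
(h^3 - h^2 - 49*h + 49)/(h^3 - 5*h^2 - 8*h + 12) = (h^2 - 49)/(h^2 - 4*h - 12)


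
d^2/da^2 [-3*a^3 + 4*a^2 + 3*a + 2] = 8 - 18*a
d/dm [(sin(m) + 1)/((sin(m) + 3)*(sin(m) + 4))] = (-2*sin(m) + cos(m)^2 + 4)*cos(m)/((sin(m) + 3)^2*(sin(m) + 4)^2)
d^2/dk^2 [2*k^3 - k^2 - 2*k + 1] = 12*k - 2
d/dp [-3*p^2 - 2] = -6*p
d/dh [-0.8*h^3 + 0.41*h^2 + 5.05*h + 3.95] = -2.4*h^2 + 0.82*h + 5.05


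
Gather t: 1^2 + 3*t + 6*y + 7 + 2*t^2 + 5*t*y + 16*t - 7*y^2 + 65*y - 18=2*t^2 + t*(5*y + 19) - 7*y^2 + 71*y - 10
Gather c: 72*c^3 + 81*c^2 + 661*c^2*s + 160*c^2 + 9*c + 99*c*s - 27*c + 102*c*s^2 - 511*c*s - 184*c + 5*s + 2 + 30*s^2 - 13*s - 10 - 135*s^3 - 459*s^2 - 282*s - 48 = 72*c^3 + c^2*(661*s + 241) + c*(102*s^2 - 412*s - 202) - 135*s^3 - 429*s^2 - 290*s - 56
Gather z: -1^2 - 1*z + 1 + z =0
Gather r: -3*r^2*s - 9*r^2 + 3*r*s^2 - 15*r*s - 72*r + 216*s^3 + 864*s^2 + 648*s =r^2*(-3*s - 9) + r*(3*s^2 - 15*s - 72) + 216*s^3 + 864*s^2 + 648*s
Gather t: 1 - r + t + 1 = -r + t + 2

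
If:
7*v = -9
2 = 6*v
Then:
No Solution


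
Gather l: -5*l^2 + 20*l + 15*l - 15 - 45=-5*l^2 + 35*l - 60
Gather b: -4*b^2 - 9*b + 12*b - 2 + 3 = -4*b^2 + 3*b + 1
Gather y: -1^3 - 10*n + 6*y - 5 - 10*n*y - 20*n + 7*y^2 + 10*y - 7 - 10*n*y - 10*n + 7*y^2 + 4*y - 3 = -40*n + 14*y^2 + y*(20 - 20*n) - 16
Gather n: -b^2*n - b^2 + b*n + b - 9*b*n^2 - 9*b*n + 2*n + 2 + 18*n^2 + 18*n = -b^2 + b + n^2*(18 - 9*b) + n*(-b^2 - 8*b + 20) + 2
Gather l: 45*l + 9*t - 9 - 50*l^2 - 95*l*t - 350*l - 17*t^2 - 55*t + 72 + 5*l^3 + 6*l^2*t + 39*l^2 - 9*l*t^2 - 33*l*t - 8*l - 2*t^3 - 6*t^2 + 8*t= 5*l^3 + l^2*(6*t - 11) + l*(-9*t^2 - 128*t - 313) - 2*t^3 - 23*t^2 - 38*t + 63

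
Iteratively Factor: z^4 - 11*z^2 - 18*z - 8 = (z - 4)*(z^3 + 4*z^2 + 5*z + 2) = (z - 4)*(z + 1)*(z^2 + 3*z + 2) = (z - 4)*(z + 1)*(z + 2)*(z + 1)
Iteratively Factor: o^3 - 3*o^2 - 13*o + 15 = (o + 3)*(o^2 - 6*o + 5) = (o - 5)*(o + 3)*(o - 1)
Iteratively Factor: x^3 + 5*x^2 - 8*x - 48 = (x + 4)*(x^2 + x - 12) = (x + 4)^2*(x - 3)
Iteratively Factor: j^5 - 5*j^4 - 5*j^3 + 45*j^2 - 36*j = (j - 3)*(j^4 - 2*j^3 - 11*j^2 + 12*j) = (j - 4)*(j - 3)*(j^3 + 2*j^2 - 3*j) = j*(j - 4)*(j - 3)*(j^2 + 2*j - 3) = j*(j - 4)*(j - 3)*(j - 1)*(j + 3)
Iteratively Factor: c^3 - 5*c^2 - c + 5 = (c + 1)*(c^2 - 6*c + 5) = (c - 5)*(c + 1)*(c - 1)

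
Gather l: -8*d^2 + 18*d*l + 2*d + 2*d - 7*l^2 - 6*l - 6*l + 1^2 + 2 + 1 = -8*d^2 + 4*d - 7*l^2 + l*(18*d - 12) + 4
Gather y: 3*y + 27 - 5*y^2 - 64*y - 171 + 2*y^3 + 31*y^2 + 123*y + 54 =2*y^3 + 26*y^2 + 62*y - 90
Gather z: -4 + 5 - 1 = 0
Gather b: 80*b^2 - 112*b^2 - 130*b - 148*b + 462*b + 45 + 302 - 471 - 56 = -32*b^2 + 184*b - 180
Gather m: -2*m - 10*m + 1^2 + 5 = 6 - 12*m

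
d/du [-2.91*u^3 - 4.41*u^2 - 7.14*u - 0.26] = -8.73*u^2 - 8.82*u - 7.14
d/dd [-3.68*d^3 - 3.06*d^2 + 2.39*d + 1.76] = -11.04*d^2 - 6.12*d + 2.39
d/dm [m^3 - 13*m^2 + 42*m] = 3*m^2 - 26*m + 42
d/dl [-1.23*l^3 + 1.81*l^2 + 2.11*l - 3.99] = -3.69*l^2 + 3.62*l + 2.11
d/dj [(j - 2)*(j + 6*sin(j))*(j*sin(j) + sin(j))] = (j - 2)*(j + 1)*(6*cos(j) + 1)*sin(j) + (j - 2)*(j + 6*sin(j))*(j*cos(j) + sqrt(2)*sin(j + pi/4)) + (j + 1)*(j + 6*sin(j))*sin(j)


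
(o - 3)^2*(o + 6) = o^3 - 27*o + 54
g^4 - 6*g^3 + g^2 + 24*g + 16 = (g - 4)^2*(g + 1)^2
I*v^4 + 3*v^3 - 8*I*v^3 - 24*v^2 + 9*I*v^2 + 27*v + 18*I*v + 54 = (v - 6)*(v - 3)*(v - 3*I)*(I*v + I)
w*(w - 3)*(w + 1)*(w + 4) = w^4 + 2*w^3 - 11*w^2 - 12*w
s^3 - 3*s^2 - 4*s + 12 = (s - 3)*(s - 2)*(s + 2)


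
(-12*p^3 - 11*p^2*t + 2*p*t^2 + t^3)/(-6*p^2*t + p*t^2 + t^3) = (-12*p^3 - 11*p^2*t + 2*p*t^2 + t^3)/(t*(-6*p^2 + p*t + t^2))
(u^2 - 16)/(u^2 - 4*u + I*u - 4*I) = (u + 4)/(u + I)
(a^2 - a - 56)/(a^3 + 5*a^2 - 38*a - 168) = (a - 8)/(a^2 - 2*a - 24)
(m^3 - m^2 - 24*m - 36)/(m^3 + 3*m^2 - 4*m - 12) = (m - 6)/(m - 2)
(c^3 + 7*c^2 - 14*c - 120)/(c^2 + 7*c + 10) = (c^2 + 2*c - 24)/(c + 2)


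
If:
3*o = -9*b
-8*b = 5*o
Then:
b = 0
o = 0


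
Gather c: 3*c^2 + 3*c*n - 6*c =3*c^2 + c*(3*n - 6)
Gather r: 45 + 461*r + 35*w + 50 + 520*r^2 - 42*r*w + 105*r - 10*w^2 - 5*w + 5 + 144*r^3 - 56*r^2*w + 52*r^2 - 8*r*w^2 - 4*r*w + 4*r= 144*r^3 + r^2*(572 - 56*w) + r*(-8*w^2 - 46*w + 570) - 10*w^2 + 30*w + 100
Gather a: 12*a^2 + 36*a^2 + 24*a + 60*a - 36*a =48*a^2 + 48*a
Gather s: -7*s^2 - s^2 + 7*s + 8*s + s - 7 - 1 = -8*s^2 + 16*s - 8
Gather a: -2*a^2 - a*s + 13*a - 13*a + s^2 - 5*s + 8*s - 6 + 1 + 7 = -2*a^2 - a*s + s^2 + 3*s + 2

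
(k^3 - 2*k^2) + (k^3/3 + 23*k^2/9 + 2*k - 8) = 4*k^3/3 + 5*k^2/9 + 2*k - 8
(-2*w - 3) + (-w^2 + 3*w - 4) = -w^2 + w - 7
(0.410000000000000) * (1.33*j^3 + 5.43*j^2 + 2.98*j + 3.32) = 0.5453*j^3 + 2.2263*j^2 + 1.2218*j + 1.3612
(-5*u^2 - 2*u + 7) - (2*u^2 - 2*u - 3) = 10 - 7*u^2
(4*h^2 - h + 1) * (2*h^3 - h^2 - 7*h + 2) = 8*h^5 - 6*h^4 - 25*h^3 + 14*h^2 - 9*h + 2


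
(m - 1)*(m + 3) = m^2 + 2*m - 3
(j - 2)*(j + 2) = j^2 - 4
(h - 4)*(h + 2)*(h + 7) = h^3 + 5*h^2 - 22*h - 56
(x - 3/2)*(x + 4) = x^2 + 5*x/2 - 6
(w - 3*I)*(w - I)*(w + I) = w^3 - 3*I*w^2 + w - 3*I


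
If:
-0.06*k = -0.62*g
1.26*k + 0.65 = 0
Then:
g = -0.05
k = -0.52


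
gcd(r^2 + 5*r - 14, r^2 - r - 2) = r - 2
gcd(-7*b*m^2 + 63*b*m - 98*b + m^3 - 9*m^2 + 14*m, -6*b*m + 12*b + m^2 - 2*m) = m - 2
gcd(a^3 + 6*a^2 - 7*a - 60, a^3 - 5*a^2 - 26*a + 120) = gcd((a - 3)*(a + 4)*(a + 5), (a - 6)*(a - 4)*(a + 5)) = a + 5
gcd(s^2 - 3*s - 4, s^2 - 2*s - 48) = 1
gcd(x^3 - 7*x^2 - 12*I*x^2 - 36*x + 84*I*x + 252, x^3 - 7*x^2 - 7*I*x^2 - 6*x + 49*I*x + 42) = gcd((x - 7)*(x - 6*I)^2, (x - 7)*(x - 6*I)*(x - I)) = x^2 + x*(-7 - 6*I) + 42*I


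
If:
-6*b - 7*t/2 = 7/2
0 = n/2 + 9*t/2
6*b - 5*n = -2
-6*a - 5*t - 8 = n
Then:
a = -326/249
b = -301/498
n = -27/83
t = 3/83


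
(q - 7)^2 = q^2 - 14*q + 49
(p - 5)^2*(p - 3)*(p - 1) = p^4 - 14*p^3 + 68*p^2 - 130*p + 75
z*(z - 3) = z^2 - 3*z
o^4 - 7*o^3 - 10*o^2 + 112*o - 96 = (o - 6)*(o - 4)*(o - 1)*(o + 4)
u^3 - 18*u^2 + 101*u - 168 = (u - 8)*(u - 7)*(u - 3)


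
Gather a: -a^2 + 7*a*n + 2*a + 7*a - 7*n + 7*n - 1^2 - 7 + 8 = -a^2 + a*(7*n + 9)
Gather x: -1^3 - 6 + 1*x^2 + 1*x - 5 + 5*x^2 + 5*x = 6*x^2 + 6*x - 12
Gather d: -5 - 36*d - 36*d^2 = -36*d^2 - 36*d - 5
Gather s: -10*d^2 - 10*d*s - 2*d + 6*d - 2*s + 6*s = -10*d^2 + 4*d + s*(4 - 10*d)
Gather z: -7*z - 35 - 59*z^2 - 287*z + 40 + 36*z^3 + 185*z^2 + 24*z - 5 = 36*z^3 + 126*z^2 - 270*z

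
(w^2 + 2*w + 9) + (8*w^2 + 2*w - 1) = 9*w^2 + 4*w + 8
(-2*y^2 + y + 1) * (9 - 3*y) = 6*y^3 - 21*y^2 + 6*y + 9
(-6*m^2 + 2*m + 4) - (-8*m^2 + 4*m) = 2*m^2 - 2*m + 4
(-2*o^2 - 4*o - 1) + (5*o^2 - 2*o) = 3*o^2 - 6*o - 1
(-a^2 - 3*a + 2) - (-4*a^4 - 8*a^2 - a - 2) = 4*a^4 + 7*a^2 - 2*a + 4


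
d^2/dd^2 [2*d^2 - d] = 4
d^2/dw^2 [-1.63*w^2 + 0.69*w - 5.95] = -3.26000000000000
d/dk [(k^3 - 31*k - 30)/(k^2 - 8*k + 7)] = (k^4 - 16*k^3 + 52*k^2 + 60*k - 457)/(k^4 - 16*k^3 + 78*k^2 - 112*k + 49)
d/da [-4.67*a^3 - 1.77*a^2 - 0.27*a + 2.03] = -14.01*a^2 - 3.54*a - 0.27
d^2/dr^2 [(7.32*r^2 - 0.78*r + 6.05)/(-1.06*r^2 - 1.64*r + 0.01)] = (1.4210854715202e-14*r^4 + 27.202992*r^3 - 41.252232*r^2 - 63.054312*r - 32.6483)/(1.191016*r^6 + 5.528112*r^5 + 8.51922*r^4 + 4.30664*r^3 - 0.08037*r^2 + 0.000492*r - 1.0e-6)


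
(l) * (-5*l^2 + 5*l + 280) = -5*l^3 + 5*l^2 + 280*l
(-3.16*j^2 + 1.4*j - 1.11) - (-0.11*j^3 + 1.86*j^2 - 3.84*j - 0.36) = 0.11*j^3 - 5.02*j^2 + 5.24*j - 0.75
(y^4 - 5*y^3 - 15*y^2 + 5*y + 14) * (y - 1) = y^5 - 6*y^4 - 10*y^3 + 20*y^2 + 9*y - 14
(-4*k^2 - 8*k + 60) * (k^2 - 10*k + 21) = -4*k^4 + 32*k^3 + 56*k^2 - 768*k + 1260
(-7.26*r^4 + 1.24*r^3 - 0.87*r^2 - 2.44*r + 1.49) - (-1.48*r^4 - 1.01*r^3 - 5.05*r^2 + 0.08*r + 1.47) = -5.78*r^4 + 2.25*r^3 + 4.18*r^2 - 2.52*r + 0.02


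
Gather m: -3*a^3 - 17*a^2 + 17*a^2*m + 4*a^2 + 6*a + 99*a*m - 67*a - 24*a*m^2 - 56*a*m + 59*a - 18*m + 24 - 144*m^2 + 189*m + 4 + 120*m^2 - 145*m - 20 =-3*a^3 - 13*a^2 - 2*a + m^2*(-24*a - 24) + m*(17*a^2 + 43*a + 26) + 8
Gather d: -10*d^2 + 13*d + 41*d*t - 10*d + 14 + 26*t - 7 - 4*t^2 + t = -10*d^2 + d*(41*t + 3) - 4*t^2 + 27*t + 7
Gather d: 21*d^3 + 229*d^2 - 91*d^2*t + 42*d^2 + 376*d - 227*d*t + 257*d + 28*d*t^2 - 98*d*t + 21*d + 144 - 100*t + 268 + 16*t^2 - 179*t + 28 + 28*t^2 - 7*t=21*d^3 + d^2*(271 - 91*t) + d*(28*t^2 - 325*t + 654) + 44*t^2 - 286*t + 440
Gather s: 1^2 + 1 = 2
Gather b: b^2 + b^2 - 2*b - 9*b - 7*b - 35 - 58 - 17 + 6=2*b^2 - 18*b - 104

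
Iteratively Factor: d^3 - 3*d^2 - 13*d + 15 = (d - 1)*(d^2 - 2*d - 15) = (d - 5)*(d - 1)*(d + 3)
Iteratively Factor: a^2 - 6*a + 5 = (a - 1)*(a - 5)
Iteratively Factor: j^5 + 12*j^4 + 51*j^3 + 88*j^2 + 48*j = (j + 4)*(j^4 + 8*j^3 + 19*j^2 + 12*j) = (j + 1)*(j + 4)*(j^3 + 7*j^2 + 12*j) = (j + 1)*(j + 4)^2*(j^2 + 3*j) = (j + 1)*(j + 3)*(j + 4)^2*(j)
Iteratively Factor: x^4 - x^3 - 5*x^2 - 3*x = (x - 3)*(x^3 + 2*x^2 + x) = x*(x - 3)*(x^2 + 2*x + 1) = x*(x - 3)*(x + 1)*(x + 1)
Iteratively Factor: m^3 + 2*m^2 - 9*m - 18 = (m + 2)*(m^2 - 9) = (m - 3)*(m + 2)*(m + 3)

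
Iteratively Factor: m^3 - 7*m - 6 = (m - 3)*(m^2 + 3*m + 2) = (m - 3)*(m + 2)*(m + 1)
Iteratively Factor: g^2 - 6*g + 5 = (g - 1)*(g - 5)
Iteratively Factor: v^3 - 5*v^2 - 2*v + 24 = (v - 3)*(v^2 - 2*v - 8) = (v - 3)*(v + 2)*(v - 4)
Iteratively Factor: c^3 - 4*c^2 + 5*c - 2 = (c - 2)*(c^2 - 2*c + 1) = (c - 2)*(c - 1)*(c - 1)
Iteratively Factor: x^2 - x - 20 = (x + 4)*(x - 5)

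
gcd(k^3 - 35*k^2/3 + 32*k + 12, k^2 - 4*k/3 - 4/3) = 1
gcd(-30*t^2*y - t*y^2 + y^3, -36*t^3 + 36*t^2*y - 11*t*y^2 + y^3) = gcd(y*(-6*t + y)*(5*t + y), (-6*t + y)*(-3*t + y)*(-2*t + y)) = -6*t + y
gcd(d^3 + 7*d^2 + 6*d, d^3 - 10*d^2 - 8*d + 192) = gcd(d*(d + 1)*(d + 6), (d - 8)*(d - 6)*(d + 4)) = 1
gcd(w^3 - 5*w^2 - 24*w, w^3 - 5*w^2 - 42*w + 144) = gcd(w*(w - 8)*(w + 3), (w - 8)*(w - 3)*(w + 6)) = w - 8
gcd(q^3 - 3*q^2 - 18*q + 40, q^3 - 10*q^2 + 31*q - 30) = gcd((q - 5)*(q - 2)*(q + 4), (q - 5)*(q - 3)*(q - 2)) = q^2 - 7*q + 10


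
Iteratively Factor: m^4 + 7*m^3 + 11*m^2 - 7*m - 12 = (m + 4)*(m^3 + 3*m^2 - m - 3) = (m - 1)*(m + 4)*(m^2 + 4*m + 3) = (m - 1)*(m + 3)*(m + 4)*(m + 1)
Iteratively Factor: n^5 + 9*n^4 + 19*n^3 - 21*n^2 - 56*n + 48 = (n - 1)*(n^4 + 10*n^3 + 29*n^2 + 8*n - 48) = (n - 1)*(n + 3)*(n^3 + 7*n^2 + 8*n - 16) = (n - 1)*(n + 3)*(n + 4)*(n^2 + 3*n - 4) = (n - 1)^2*(n + 3)*(n + 4)*(n + 4)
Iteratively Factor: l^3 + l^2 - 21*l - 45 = (l + 3)*(l^2 - 2*l - 15) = (l - 5)*(l + 3)*(l + 3)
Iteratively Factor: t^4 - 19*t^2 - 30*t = (t + 3)*(t^3 - 3*t^2 - 10*t) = (t + 2)*(t + 3)*(t^2 - 5*t) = (t - 5)*(t + 2)*(t + 3)*(t)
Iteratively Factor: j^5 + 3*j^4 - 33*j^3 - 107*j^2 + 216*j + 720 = (j + 4)*(j^4 - j^3 - 29*j^2 + 9*j + 180) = (j - 5)*(j + 4)*(j^3 + 4*j^2 - 9*j - 36) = (j - 5)*(j + 3)*(j + 4)*(j^2 + j - 12) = (j - 5)*(j + 3)*(j + 4)^2*(j - 3)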